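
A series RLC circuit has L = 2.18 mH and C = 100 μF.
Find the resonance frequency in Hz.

Step 1 — Resonance condition Im(Z)=0 gives ω₀ = 1/√(LC).
Step 2 — ω₀ = 1/√(0.00218·0.0001) = 2142 rad/s.
Step 3 — f₀ = ω₀/(2π) = 340.9 Hz.

f₀ = 340.9 Hz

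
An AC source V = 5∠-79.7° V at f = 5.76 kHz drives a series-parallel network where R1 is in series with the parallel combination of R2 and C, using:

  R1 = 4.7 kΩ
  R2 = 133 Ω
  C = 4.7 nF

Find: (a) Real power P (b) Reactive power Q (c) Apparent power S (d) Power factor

Step 1 — Angular frequency: ω = 2π·f = 2π·5760 = 3.619e+04 rad/s.
Step 2 — Component impedances:
  R1: Z = R = 4700 Ω
  R2: Z = R = 133 Ω
  C: Z = 1/(jωC) = -j/(ω·C) = 0 - j5879 Ω
Step 3 — Parallel branch: R2 || C = 1/(1/R2 + 1/C) = 132.9 - j3.007 Ω.
Step 4 — Series with R1: Z_total = R1 + (R2 || C) = 4833 - j3.007 Ω = 4833∠-0.0° Ω.
Step 5 — Source phasor: V = 5∠-79.7° V = 0.894 - j4.919 V.
Step 6 — Current: I = V / Z = 0.0001856 - j0.001018 A = 0.001035∠-79.7° A.
Step 7 — Complex power: S = V·I* = 0.005173 - j3.219e-06 VA.
Step 8 — Real power: P = Re(S) = 0.005173 W.
Step 9 — Reactive power: Q = Im(S) = -3.219e-06 VAR.
Step 10 — Apparent power: |S| = 0.005173 VA.
Step 11 — Power factor: PF = P/|S| = 1 (leading).

(a) P = 0.005173 W  (b) Q = -3.219e-06 VAR  (c) S = 0.005173 VA  (d) PF = 1 (leading)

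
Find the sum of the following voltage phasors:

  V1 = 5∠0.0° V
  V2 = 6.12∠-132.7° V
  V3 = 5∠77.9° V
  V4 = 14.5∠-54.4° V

Step 1 — Convert each phasor to rectangular form:
  V1 = 5·(cos(0.0°) + j·sin(0.0°)) = 5 V
  V2 = 6.12·(cos(-132.7°) + j·sin(-132.7°)) = -4.15 - j4.498 V
  V3 = 5·(cos(77.9°) + j·sin(77.9°)) = 1.048 + j4.889 V
  V4 = 14.5·(cos(-54.4°) + j·sin(-54.4°)) = 8.441 - j11.79 V
Step 2 — Sum components: V_total = 10.34 - j11.4 V.
Step 3 — Convert to polar: |V_total| = 15.39 V, ∠V_total = -47.8°.

V_total = 15.39∠-47.8° V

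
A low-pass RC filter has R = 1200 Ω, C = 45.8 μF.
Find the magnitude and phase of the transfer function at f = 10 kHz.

Step 1 — Angular frequency: ω = 2π·1e+04 = 6.283e+04 rad/s.
Step 2 — Transfer function: H(jω) = 1/(1 + jωRC).
Step 3 — Denominator: 1 + jωRC = 1 + j·6.283e+04·1200·4.58e-05 = 1 + j3453.
Step 4 — H = 8.386e-08 - j0.0002896.
Step 5 — Magnitude: |H| = 0.0002896 (-70.8 dB); phase: φ = -90.0°.

|H| = 0.0002896 (-70.8 dB), φ = -90.0°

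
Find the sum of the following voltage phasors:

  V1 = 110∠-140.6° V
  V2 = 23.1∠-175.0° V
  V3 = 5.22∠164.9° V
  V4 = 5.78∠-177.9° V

Step 1 — Convert each phasor to rectangular form:
  V1 = 110·(cos(-140.6°) + j·sin(-140.6°)) = -85 - j69.82 V
  V2 = 23.1·(cos(-175.0°) + j·sin(-175.0°)) = -23.01 - j2.013 V
  V3 = 5.22·(cos(164.9°) + j·sin(164.9°)) = -5.04 + j1.36 V
  V4 = 5.78·(cos(-177.9°) + j·sin(-177.9°)) = -5.776 - j0.2118 V
Step 2 — Sum components: V_total = -118.8 - j70.69 V.
Step 3 — Convert to polar: |V_total| = 138.3 V, ∠V_total = -149.3°.

V_total = 138.3∠-149.3° V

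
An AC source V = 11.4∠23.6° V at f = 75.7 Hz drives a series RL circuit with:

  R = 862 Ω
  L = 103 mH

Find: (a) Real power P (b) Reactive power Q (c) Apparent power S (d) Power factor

Step 1 — Angular frequency: ω = 2π·f = 2π·75.7 = 475.6 rad/s.
Step 2 — Component impedances:
  R: Z = R = 862 Ω
  L: Z = jωL = j·475.6·0.103 = 0 + j48.99 Ω
Step 3 — Series combination: Z_total = R + L = 862 + j48.99 Ω = 863.4∠3.3° Ω.
Step 4 — Source phasor: V = 11.4∠23.6° V = 10.45 + j4.564 V.
Step 5 — Current: I = V / Z = 0.01238 + j0.004591 A = 0.0132∠20.3° A.
Step 6 — Complex power: S = V·I* = 0.1503 + j0.008541 VA.
Step 7 — Real power: P = Re(S) = 0.1503 W.
Step 8 — Reactive power: Q = Im(S) = 0.008541 VAR.
Step 9 — Apparent power: |S| = 0.1505 VA.
Step 10 — Power factor: PF = P/|S| = 0.9984 (lagging).

(a) P = 0.1503 W  (b) Q = 0.008541 VAR  (c) S = 0.1505 VA  (d) PF = 0.9984 (lagging)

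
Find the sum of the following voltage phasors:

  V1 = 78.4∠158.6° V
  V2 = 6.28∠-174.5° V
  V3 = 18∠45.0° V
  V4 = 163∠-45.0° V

Step 1 — Convert each phasor to rectangular form:
  V1 = 78.4·(cos(158.6°) + j·sin(158.6°)) = -72.99 + j28.61 V
  V2 = 6.28·(cos(-174.5°) + j·sin(-174.5°)) = -6.251 - j0.6019 V
  V3 = 18·(cos(45.0°) + j·sin(45.0°)) = 12.73 + j12.73 V
  V4 = 163·(cos(-45.0°) + j·sin(-45.0°)) = 115.3 - j115.3 V
Step 2 — Sum components: V_total = 48.74 - j74.53 V.
Step 3 — Convert to polar: |V_total| = 89.05 V, ∠V_total = -56.8°.

V_total = 89.05∠-56.8° V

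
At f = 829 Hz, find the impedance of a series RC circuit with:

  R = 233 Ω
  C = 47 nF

Step 1 — Angular frequency: ω = 2π·f = 2π·829 = 5209 rad/s.
Step 2 — Component impedances:
  R: Z = R = 233 Ω
  C: Z = 1/(jωC) = -j/(ω·C) = 0 - j4085 Ω
Step 3 — Series combination: Z_total = R + C = 233 - j4085 Ω = 4091∠-86.7° Ω.

Z = 233 - j4085 Ω = 4091∠-86.7° Ω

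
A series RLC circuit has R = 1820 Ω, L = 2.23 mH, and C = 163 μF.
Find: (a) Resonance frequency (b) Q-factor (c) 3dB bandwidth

Step 1 — Resonance condition Im(Z)=0 gives ω₀ = 1/√(LC).
Step 2 — ω₀ = 1/√(0.00223·0.000163) = 1659 rad/s.
Step 3 — f₀ = ω₀/(2π) = 264 Hz.
Step 4 — Series Q: Q = ω₀L/R = 1659·0.00223/1820 = 0.002032.
Step 5 — 3dB bandwidth: Δω = ω₀/Q = 8.161e+05 rad/s; BW = Δω/(2π) = 1.299e+05 Hz.

(a) f₀ = 264 Hz  (b) Q = 0.002032  (c) BW = 1.299e+05 Hz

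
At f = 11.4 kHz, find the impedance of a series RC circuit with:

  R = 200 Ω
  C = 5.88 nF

Step 1 — Angular frequency: ω = 2π·f = 2π·1.14e+04 = 7.163e+04 rad/s.
Step 2 — Component impedances:
  R: Z = R = 200 Ω
  C: Z = 1/(jωC) = -j/(ω·C) = 0 - j2374 Ω
Step 3 — Series combination: Z_total = R + C = 200 - j2374 Ω = 2383∠-85.2° Ω.

Z = 200 - j2374 Ω = 2383∠-85.2° Ω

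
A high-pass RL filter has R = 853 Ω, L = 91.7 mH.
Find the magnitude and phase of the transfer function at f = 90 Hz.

Step 1 — Angular frequency: ω = 2π·90 = 565.5 rad/s.
Step 2 — Transfer function: H(jω) = jωL/(R + jωL).
Step 3 — Numerator jωL = j·51.86; denominator R + jωL = 853 + j51.86.
Step 4 — H = 0.003682 + j0.06057.
Step 5 — Magnitude: |H| = 0.06068 (-24.3 dB); phase: φ = 86.5°.

|H| = 0.06068 (-24.3 dB), φ = 86.5°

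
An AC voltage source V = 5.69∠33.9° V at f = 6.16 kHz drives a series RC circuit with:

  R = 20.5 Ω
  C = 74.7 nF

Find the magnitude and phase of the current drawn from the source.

Step 1 — Angular frequency: ω = 2π·f = 2π·6160 = 3.87e+04 rad/s.
Step 2 — Component impedances:
  R: Z = R = 20.5 Ω
  C: Z = 1/(jωC) = -j/(ω·C) = 0 - j345.9 Ω
Step 3 — Series combination: Z_total = R + C = 20.5 - j345.9 Ω = 346.5∠-86.6° Ω.
Step 4 — Source phasor: V = 5.69∠33.9° V = 4.723 + j3.174 V.
Step 5 — Ohm's law: I = V / Z_total = (4.723 + j3.174) / (20.5 - j345.9) = -0.008337 + j0.01415 A.
Step 6 — Convert to polar: |I| = 0.01642 A, ∠I = 120.5°.

I = 0.01642∠120.5° A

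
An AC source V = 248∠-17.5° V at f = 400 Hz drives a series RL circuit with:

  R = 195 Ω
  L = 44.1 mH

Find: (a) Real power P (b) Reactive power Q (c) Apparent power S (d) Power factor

Step 1 — Angular frequency: ω = 2π·f = 2π·400 = 2513 rad/s.
Step 2 — Component impedances:
  R: Z = R = 195 Ω
  L: Z = jωL = j·2513·0.0441 = 0 + j110.8 Ω
Step 3 — Series combination: Z_total = R + L = 195 + j110.8 Ω = 224.3∠29.6° Ω.
Step 4 — Source phasor: V = 248∠-17.5° V = 236.5 - j74.58 V.
Step 5 — Current: I = V / Z = 0.7525 - j0.8101 A = 1.106∠-47.1° A.
Step 6 — Complex power: S = V·I* = 238.4 + j135.5 VA.
Step 7 — Real power: P = Re(S) = 238.4 W.
Step 8 — Reactive power: Q = Im(S) = 135.5 VAR.
Step 9 — Apparent power: |S| = 274.2 VA.
Step 10 — Power factor: PF = P/|S| = 0.8694 (lagging).

(a) P = 238.4 W  (b) Q = 135.5 VAR  (c) S = 274.2 VA  (d) PF = 0.8694 (lagging)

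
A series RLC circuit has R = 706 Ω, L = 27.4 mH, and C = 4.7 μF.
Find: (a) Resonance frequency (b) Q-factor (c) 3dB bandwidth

Step 1 — Resonance condition Im(Z)=0 gives ω₀ = 1/√(LC).
Step 2 — ω₀ = 1/√(0.0274·4.7e-06) = 2787 rad/s.
Step 3 — f₀ = ω₀/(2π) = 443.5 Hz.
Step 4 — Series Q: Q = ω₀L/R = 2787·0.0274/706 = 0.1081.
Step 5 — 3dB bandwidth: Δω = ω₀/Q = 2.577e+04 rad/s; BW = Δω/(2π) = 4101 Hz.

(a) f₀ = 443.5 Hz  (b) Q = 0.1081  (c) BW = 4101 Hz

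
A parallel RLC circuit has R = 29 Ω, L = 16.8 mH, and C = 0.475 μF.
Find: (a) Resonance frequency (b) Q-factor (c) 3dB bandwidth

Step 1 — Resonance: ω₀ = 1/√(LC) = 1/√(0.0168·4.75e-07) = 1.119e+04 rad/s.
Step 2 — f₀ = ω₀/(2π) = 1782 Hz.
Step 3 — Parallel Q: Q = R/(ω₀L) = 29/(1.119e+04·0.0168) = 0.1542.
Step 4 — Bandwidth: Δω = ω₀/Q = 7.26e+04 rad/s; BW = Δω/(2π) = 1.155e+04 Hz.

(a) f₀ = 1782 Hz  (b) Q = 0.1542  (c) BW = 1.155e+04 Hz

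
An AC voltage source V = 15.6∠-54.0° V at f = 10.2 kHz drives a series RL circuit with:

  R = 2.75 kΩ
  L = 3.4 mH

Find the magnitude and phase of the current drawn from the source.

Step 1 — Angular frequency: ω = 2π·f = 2π·1.02e+04 = 6.409e+04 rad/s.
Step 2 — Component impedances:
  R: Z = R = 2750 Ω
  L: Z = jωL = j·6.409e+04·0.0034 = 0 + j217.9 Ω
Step 3 — Series combination: Z_total = R + L = 2750 + j217.9 Ω = 2759∠4.5° Ω.
Step 4 — Source phasor: V = 15.6∠-54.0° V = 9.169 - j12.62 V.
Step 5 — Ohm's law: I = V / Z_total = (9.169 - j12.62) / (2750 + j217.9) = 0.002952 - j0.004823 A.
Step 6 — Convert to polar: |I| = 0.005655 A, ∠I = -58.5°.

I = 0.005655∠-58.5° A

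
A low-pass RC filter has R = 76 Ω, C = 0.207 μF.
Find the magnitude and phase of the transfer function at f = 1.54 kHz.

Step 1 — Angular frequency: ω = 2π·1540 = 9676 rad/s.
Step 2 — Transfer function: H(jω) = 1/(1 + jωRC).
Step 3 — Denominator: 1 + jωRC = 1 + j·9676·76·2.07e-07 = 1 + j0.1522.
Step 4 — H = 0.9774 - j0.1488.
Step 5 — Magnitude: |H| = 0.9886 (-0.1 dB); phase: φ = -8.7°.

|H| = 0.9886 (-0.1 dB), φ = -8.7°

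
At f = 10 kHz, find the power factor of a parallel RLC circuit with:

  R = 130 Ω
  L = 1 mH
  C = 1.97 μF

Step 1 — Angular frequency: ω = 2π·f = 2π·1e+04 = 6.283e+04 rad/s.
Step 2 — Component impedances:
  R: Z = R = 130 Ω
  L: Z = jωL = j·6.283e+04·0.001 = 0 + j62.83 Ω
  C: Z = 1/(jωC) = -j/(ω·C) = 0 - j8.079 Ω
Step 3 — Parallel combination: 1/Z_total = 1/R + 1/L + 1/C; Z_total = 0.6578 - j9.224 Ω = 9.248∠-85.9° Ω.
Step 4 — Power factor: PF = cos(φ) = Re(Z)/|Z| = 0.6578/9.248 = 0.07113.
Step 5 — Type: Im(Z) = -9.224 ⇒ leading (phase φ = -85.9°).

PF = 0.07113 (leading, φ = -85.9°)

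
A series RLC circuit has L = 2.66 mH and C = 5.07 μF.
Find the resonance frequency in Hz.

Step 1 — Resonance condition Im(Z)=0 gives ω₀ = 1/√(LC).
Step 2 — ω₀ = 1/√(0.00266·5.07e-06) = 8611 rad/s.
Step 3 — f₀ = ω₀/(2π) = 1370 Hz.

f₀ = 1370 Hz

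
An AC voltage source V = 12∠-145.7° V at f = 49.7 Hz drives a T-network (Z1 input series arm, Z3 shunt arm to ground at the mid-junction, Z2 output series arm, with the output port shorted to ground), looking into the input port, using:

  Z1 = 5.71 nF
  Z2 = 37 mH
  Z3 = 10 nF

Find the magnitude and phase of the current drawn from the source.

Step 1 — Angular frequency: ω = 2π·f = 2π·49.7 = 312.3 rad/s.
Step 2 — Component impedances:
  Z1: Z = 1/(jωC) = -j/(ω·C) = 0 - j5.608e+05 Ω
  Z2: Z = jωL = j·312.3·0.037 = 0 + j11.55 Ω
  Z3: Z = 1/(jωC) = -j/(ω·C) = 0 - j3.202e+05 Ω
Step 3 — With the output port shorted to ground, the output series arm Z2 runs from the junction to ground; the shunt arm Z3 also runs from the junction to ground. They appear in parallel: Z3 || Z2 = 0 + j11.55 Ω.
Step 4 — Series with input arm Z1: Z_in = Z1 + (Z3 || Z2) = 0 - j5.608e+05 Ω = 5.608e+05∠-90.0° Ω.
Step 5 — Source phasor: V = 12∠-145.7° V = -9.913 - j6.762 V.
Step 6 — Ohm's law: I = V / Z_total = (-9.913 - j6.762) / (0 - j5.608e+05) = 1.206e-05 - j1.768e-05 A.
Step 7 — Convert to polar: |I| = 2.14e-05 A, ∠I = -55.7°.

I = 2.14e-05∠-55.7° A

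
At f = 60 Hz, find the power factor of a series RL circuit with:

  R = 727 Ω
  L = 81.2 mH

Step 1 — Angular frequency: ω = 2π·f = 2π·60 = 377 rad/s.
Step 2 — Component impedances:
  R: Z = R = 727 Ω
  L: Z = jωL = j·377·0.0812 = 0 + j30.61 Ω
Step 3 — Series combination: Z_total = R + L = 727 + j30.61 Ω = 727.6∠2.4° Ω.
Step 4 — Power factor: PF = cos(φ) = Re(Z)/|Z| = 727/727.64 = 0.9991.
Step 5 — Type: Im(Z) = 30.61 ⇒ lagging (phase φ = 2.4°).

PF = 0.9991 (lagging, φ = 2.4°)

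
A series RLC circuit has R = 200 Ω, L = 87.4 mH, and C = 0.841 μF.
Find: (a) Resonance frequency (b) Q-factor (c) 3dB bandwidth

Step 1 — Resonance: ω₀ = 1/√(LC) = 1/√(0.0874·8.41e-07) = 3688 rad/s.
Step 2 — f₀ = ω₀/(2π) = 587 Hz.
Step 3 — Series Q: Q = ω₀L/R = 3688·0.0874/200 = 1.612.
Step 4 — Bandwidth: Δω = ω₀/Q = 2288 rad/s; BW = Δω/(2π) = 364.2 Hz.

(a) f₀ = 587 Hz  (b) Q = 1.612  (c) BW = 364.2 Hz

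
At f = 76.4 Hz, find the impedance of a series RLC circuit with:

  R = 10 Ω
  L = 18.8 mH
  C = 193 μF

Step 1 — Angular frequency: ω = 2π·f = 2π·76.4 = 480 rad/s.
Step 2 — Component impedances:
  R: Z = R = 10 Ω
  L: Z = jωL = j·480·0.0188 = 0 + j9.025 Ω
  C: Z = 1/(jωC) = -j/(ω·C) = 0 - j10.79 Ω
Step 3 — Series combination: Z_total = R + L + C = 10 - j1.769 Ω = 10.16∠-10.0° Ω.

Z = 10 - j1.769 Ω = 10.16∠-10.0° Ω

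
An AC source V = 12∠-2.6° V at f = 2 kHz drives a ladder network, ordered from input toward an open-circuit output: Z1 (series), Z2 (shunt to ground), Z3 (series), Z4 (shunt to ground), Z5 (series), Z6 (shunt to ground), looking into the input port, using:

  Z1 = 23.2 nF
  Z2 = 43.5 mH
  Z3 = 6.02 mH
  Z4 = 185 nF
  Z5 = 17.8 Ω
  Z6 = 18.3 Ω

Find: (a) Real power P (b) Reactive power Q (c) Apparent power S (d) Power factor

Step 1 — Angular frequency: ω = 2π·f = 2π·2000 = 1.257e+04 rad/s.
Step 2 — Component impedances:
  Z1: Z = 1/(jωC) = -j/(ω·C) = 0 - j3430 Ω
  Z2: Z = jωL = j·1.257e+04·0.0435 = 0 + j546.6 Ω
  Z3: Z = jωL = j·1.257e+04·0.00602 = 0 + j75.65 Ω
  Z4: Z = 1/(jωC) = -j/(ω·C) = 0 - j430.1 Ω
  Z5: Z = R = 17.8 Ω
  Z6: Z = R = 18.3 Ω
Step 3 — Ladder network (open output): work backward from the far end, alternating series and parallel combinations. Z_in = 27.84 - j3364 Ω = 3364∠-89.5° Ω.
Step 4 — Source phasor: V = 12∠-2.6° V = 11.99 - j0.5444 V.
Step 5 — Current: I = V / Z = 0.0001913 + j0.003562 A = 0.003567∠86.9° A.
Step 6 — Complex power: S = V·I* = 0.0003541 - j0.0428 VA.
Step 7 — Real power: P = Re(S) = 0.0003541 W.
Step 8 — Reactive power: Q = Im(S) = -0.0428 VAR.
Step 9 — Apparent power: |S| = 0.0428 VA.
Step 10 — Power factor: PF = P/|S| = 0.008274 (leading).

(a) P = 0.0003541 W  (b) Q = -0.0428 VAR  (c) S = 0.0428 VA  (d) PF = 0.008274 (leading)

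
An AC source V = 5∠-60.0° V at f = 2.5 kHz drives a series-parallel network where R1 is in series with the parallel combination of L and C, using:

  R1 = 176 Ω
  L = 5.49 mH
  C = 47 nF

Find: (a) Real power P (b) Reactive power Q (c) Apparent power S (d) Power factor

Step 1 — Angular frequency: ω = 2π·f = 2π·2500 = 1.571e+04 rad/s.
Step 2 — Component impedances:
  R1: Z = R = 176 Ω
  L: Z = jωL = j·1.571e+04·0.00549 = 0 + j86.24 Ω
  C: Z = 1/(jωC) = -j/(ω·C) = 0 - j1355 Ω
Step 3 — Parallel branch: L || C = 1/(1/L + 1/C) = 0 + j92.1 Ω.
Step 4 — Series with R1: Z_total = R1 + (L || C) = 176 + j92.1 Ω = 198.6∠27.6° Ω.
Step 5 — Source phasor: V = 5∠-60.0° V = 2.5 - j4.33 V.
Step 6 — Current: I = V / Z = 0.001044 - j0.02515 A = 0.02517∠-87.6° A.
Step 7 — Complex power: S = V·I* = 0.1115 + j0.05835 VA.
Step 8 — Real power: P = Re(S) = 0.1115 W.
Step 9 — Reactive power: Q = Im(S) = 0.05835 VAR.
Step 10 — Apparent power: |S| = 0.1259 VA.
Step 11 — Power factor: PF = P/|S| = 0.886 (lagging).

(a) P = 0.1115 W  (b) Q = 0.05835 VAR  (c) S = 0.1259 VA  (d) PF = 0.886 (lagging)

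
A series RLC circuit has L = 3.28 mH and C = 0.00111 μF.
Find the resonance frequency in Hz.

Step 1 — Resonance condition Im(Z)=0 gives ω₀ = 1/√(LC).
Step 2 — ω₀ = 1/√(0.00328·1.11e-09) = 5.241e+05 rad/s.
Step 3 — f₀ = ω₀/(2π) = 8.341e+04 Hz.

f₀ = 8.341e+04 Hz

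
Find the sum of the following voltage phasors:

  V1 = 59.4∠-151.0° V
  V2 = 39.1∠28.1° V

Step 1 — Convert each phasor to rectangular form:
  V1 = 59.4·(cos(-151.0°) + j·sin(-151.0°)) = -51.95 - j28.8 V
  V2 = 39.1·(cos(28.1°) + j·sin(28.1°)) = 34.49 + j18.42 V
Step 2 — Sum components: V_total = -17.46 - j10.38 V.
Step 3 — Convert to polar: |V_total| = 20.31 V, ∠V_total = -149.3°.

V_total = 20.31∠-149.3° V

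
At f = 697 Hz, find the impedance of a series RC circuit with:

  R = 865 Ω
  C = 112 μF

Step 1 — Angular frequency: ω = 2π·f = 2π·697 = 4379 rad/s.
Step 2 — Component impedances:
  R: Z = R = 865 Ω
  C: Z = 1/(jωC) = -j/(ω·C) = 0 - j2.039 Ω
Step 3 — Series combination: Z_total = R + C = 865 - j2.039 Ω = 865∠-0.1° Ω.

Z = 865 - j2.039 Ω = 865∠-0.1° Ω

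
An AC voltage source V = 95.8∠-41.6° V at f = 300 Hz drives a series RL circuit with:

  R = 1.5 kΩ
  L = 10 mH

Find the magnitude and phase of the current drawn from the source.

Step 1 — Angular frequency: ω = 2π·f = 2π·300 = 1885 rad/s.
Step 2 — Component impedances:
  R: Z = R = 1500 Ω
  L: Z = jωL = j·1885·0.01 = 0 + j18.85 Ω
Step 3 — Series combination: Z_total = R + L = 1500 + j18.85 Ω = 1500∠0.7° Ω.
Step 4 — Source phasor: V = 95.8∠-41.6° V = 71.64 - j63.6 V.
Step 5 — Ohm's law: I = V / Z_total = (71.64 - j63.6) / (1500 + j18.85) = 0.04722 - j0.043 A.
Step 6 — Convert to polar: |I| = 0.06386 A, ∠I = -42.3°.

I = 0.06386∠-42.3° A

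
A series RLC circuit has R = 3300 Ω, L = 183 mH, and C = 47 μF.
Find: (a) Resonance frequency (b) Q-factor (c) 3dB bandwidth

Step 1 — Resonance condition Im(Z)=0 gives ω₀ = 1/√(LC).
Step 2 — ω₀ = 1/√(0.183·4.7e-05) = 341 rad/s.
Step 3 — f₀ = ω₀/(2π) = 54.27 Hz.
Step 4 — Series Q: Q = ω₀L/R = 341·0.183/3300 = 0.01891.
Step 5 — 3dB bandwidth: Δω = ω₀/Q = 1.803e+04 rad/s; BW = Δω/(2π) = 2870 Hz.

(a) f₀ = 54.27 Hz  (b) Q = 0.01891  (c) BW = 2870 Hz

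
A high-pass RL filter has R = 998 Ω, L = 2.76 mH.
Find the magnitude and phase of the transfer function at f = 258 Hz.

Step 1 — Angular frequency: ω = 2π·258 = 1621 rad/s.
Step 2 — Transfer function: H(jω) = jωL/(R + jωL).
Step 3 — Numerator jωL = j·4.474; denominator R + jωL = 998 + j4.474.
Step 4 — H = 2.01e-05 + j0.004483.
Step 5 — Magnitude: |H| = 0.004483 (-47.0 dB); phase: φ = 89.7°.

|H| = 0.004483 (-47.0 dB), φ = 89.7°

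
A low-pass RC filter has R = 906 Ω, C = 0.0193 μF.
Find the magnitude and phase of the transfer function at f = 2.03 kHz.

Step 1 — Angular frequency: ω = 2π·2030 = 1.275e+04 rad/s.
Step 2 — Transfer function: H(jω) = 1/(1 + jωRC).
Step 3 — Denominator: 1 + jωRC = 1 + j·1.275e+04·906·1.93e-08 = 1 + j0.223.
Step 4 — H = 0.9526 - j0.2125.
Step 5 — Magnitude: |H| = 0.976 (-0.2 dB); phase: φ = -12.6°.

|H| = 0.976 (-0.2 dB), φ = -12.6°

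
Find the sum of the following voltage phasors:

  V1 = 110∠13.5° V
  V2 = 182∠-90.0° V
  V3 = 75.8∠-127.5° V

Step 1 — Convert each phasor to rectangular form:
  V1 = 110·(cos(13.5°) + j·sin(13.5°)) = 107 + j25.68 V
  V2 = 182·(cos(-90.0°) + j·sin(-90.0°)) = 0 - j182 V
  V3 = 75.8·(cos(-127.5°) + j·sin(-127.5°)) = -46.14 - j60.14 V
Step 2 — Sum components: V_total = 60.82 - j216.5 V.
Step 3 — Convert to polar: |V_total| = 224.8 V, ∠V_total = -74.3°.

V_total = 224.8∠-74.3° V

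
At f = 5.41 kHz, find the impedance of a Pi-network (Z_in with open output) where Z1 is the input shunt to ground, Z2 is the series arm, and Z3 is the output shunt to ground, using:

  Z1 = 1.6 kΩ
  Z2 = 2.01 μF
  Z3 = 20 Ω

Step 1 — Angular frequency: ω = 2π·f = 2π·5410 = 3.399e+04 rad/s.
Step 2 — Component impedances:
  Z1: Z = R = 1600 Ω
  Z2: Z = 1/(jωC) = -j/(ω·C) = 0 - j14.64 Ω
  Z3: Z = R = 20 Ω
Step 3 — With open output, the series arm Z2 and the output shunt Z3 appear in series to ground: Z2 + Z3 = 20 - j14.64 Ω.
Step 4 — Parallel with input shunt Z1: Z_in = Z1 || (Z2 + Z3) = 19.88 - j14.28 Ω = 24.48∠-35.7° Ω.

Z = 19.88 - j14.28 Ω = 24.48∠-35.7° Ω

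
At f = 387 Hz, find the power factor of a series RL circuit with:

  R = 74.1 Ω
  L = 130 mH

Step 1 — Angular frequency: ω = 2π·f = 2π·387 = 2432 rad/s.
Step 2 — Component impedances:
  R: Z = R = 74.1 Ω
  L: Z = jωL = j·2432·0.13 = 0 + j316.1 Ω
Step 3 — Series combination: Z_total = R + L = 74.1 + j316.1 Ω = 324.7∠76.8° Ω.
Step 4 — Power factor: PF = cos(φ) = Re(Z)/|Z| = 74.1/324.7 = 0.2282.
Step 5 — Type: Im(Z) = 316.1 ⇒ lagging (phase φ = 76.8°).

PF = 0.2282 (lagging, φ = 76.8°)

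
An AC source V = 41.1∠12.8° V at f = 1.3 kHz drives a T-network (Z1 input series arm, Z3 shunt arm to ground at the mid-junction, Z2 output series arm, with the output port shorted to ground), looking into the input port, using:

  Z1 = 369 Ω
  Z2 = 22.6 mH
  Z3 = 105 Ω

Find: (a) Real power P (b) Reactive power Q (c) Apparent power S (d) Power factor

Step 1 — Angular frequency: ω = 2π·f = 2π·1300 = 8168 rad/s.
Step 2 — Component impedances:
  Z1: Z = R = 369 Ω
  Z2: Z = jωL = j·8168·0.0226 = 0 + j184.6 Ω
  Z3: Z = R = 105 Ω
Step 3 — With the output port shorted to ground, the output series arm Z2 runs from the junction to ground; the shunt arm Z3 also runs from the junction to ground. They appear in parallel: Z3 || Z2 = 79.33 + j45.12 Ω.
Step 4 — Series with input arm Z1: Z_in = Z1 + (Z3 || Z2) = 448.3 + j45.12 Ω = 450.6∠5.7° Ω.
Step 5 — Source phasor: V = 41.1∠12.8° V = 40.08 + j9.106 V.
Step 6 — Current: I = V / Z = 0.09052 + j0.0112 A = 0.09121∠7.1° A.
Step 7 — Complex power: S = V·I* = 3.73 + j0.3754 VA.
Step 8 — Real power: P = Re(S) = 3.73 W.
Step 9 — Reactive power: Q = Im(S) = 0.3754 VAR.
Step 10 — Apparent power: |S| = 3.749 VA.
Step 11 — Power factor: PF = P/|S| = 0.995 (lagging).

(a) P = 3.73 W  (b) Q = 0.3754 VAR  (c) S = 3.749 VA  (d) PF = 0.995 (lagging)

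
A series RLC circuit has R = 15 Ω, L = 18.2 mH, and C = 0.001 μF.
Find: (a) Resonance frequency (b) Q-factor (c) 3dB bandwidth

Step 1 — Resonance condition Im(Z)=0 gives ω₀ = 1/√(LC).
Step 2 — ω₀ = 1/√(0.0182·1e-09) = 2.344e+05 rad/s.
Step 3 — f₀ = ω₀/(2π) = 3.731e+04 Hz.
Step 4 — Series Q: Q = ω₀L/R = 2.344e+05·0.0182/15 = 284.4.
Step 5 — 3dB bandwidth: Δω = ω₀/Q = 824.2 rad/s; BW = Δω/(2π) = 131.2 Hz.

(a) f₀ = 3.731e+04 Hz  (b) Q = 284.4  (c) BW = 131.2 Hz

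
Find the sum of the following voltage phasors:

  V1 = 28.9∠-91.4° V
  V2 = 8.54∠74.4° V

Step 1 — Convert each phasor to rectangular form:
  V1 = 28.9·(cos(-91.4°) + j·sin(-91.4°)) = -0.7061 - j28.89 V
  V2 = 8.54·(cos(74.4°) + j·sin(74.4°)) = 2.297 + j8.225 V
Step 2 — Sum components: V_total = 1.59 - j20.67 V.
Step 3 — Convert to polar: |V_total| = 20.73 V, ∠V_total = -85.6°.

V_total = 20.73∠-85.6° V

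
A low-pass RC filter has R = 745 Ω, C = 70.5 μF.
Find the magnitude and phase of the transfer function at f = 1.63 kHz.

Step 1 — Angular frequency: ω = 2π·1630 = 1.024e+04 rad/s.
Step 2 — Transfer function: H(jω) = 1/(1 + jωRC).
Step 3 — Denominator: 1 + jωRC = 1 + j·1.024e+04·745·7.05e-05 = 1 + j537.9.
Step 4 — H = 3.456e-06 - j0.001859.
Step 5 — Magnitude: |H| = 0.001859 (-54.6 dB); phase: φ = -89.9°.

|H| = 0.001859 (-54.6 dB), φ = -89.9°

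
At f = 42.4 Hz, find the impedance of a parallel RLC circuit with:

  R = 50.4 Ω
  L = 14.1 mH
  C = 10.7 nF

Step 1 — Angular frequency: ω = 2π·f = 2π·42.4 = 266.4 rad/s.
Step 2 — Component impedances:
  R: Z = R = 50.4 Ω
  L: Z = jωL = j·266.4·0.0141 = 0 + j3.756 Ω
  C: Z = 1/(jωC) = -j/(ω·C) = 0 - j3.508e+05 Ω
Step 3 — Parallel combination: 1/Z_total = 1/R + 1/L + 1/C; Z_total = 0.2784 + j3.736 Ω = 3.746∠85.7° Ω.

Z = 0.2784 + j3.736 Ω = 3.746∠85.7° Ω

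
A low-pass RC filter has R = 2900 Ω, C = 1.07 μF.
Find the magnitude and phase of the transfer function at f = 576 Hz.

Step 1 — Angular frequency: ω = 2π·576 = 3619 rad/s.
Step 2 — Transfer function: H(jω) = 1/(1 + jωRC).
Step 3 — Denominator: 1 + jωRC = 1 + j·3619·2900·1.07e-06 = 1 + j11.23.
Step 4 — H = 0.007867 - j0.08835.
Step 5 — Magnitude: |H| = 0.0887 (-21.0 dB); phase: φ = -84.9°.

|H| = 0.0887 (-21.0 dB), φ = -84.9°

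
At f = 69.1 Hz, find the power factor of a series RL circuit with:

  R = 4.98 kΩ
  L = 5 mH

Step 1 — Angular frequency: ω = 2π·f = 2π·69.1 = 434.2 rad/s.
Step 2 — Component impedances:
  R: Z = R = 4980 Ω
  L: Z = jωL = j·434.2·0.005 = 0 + j2.171 Ω
Step 3 — Series combination: Z_total = R + L = 4980 + j2.171 Ω = 4980∠0.0° Ω.
Step 4 — Power factor: PF = cos(φ) = Re(Z)/|Z| = 4980/4980 = 1.
Step 5 — Type: Im(Z) = 2.171 ⇒ lagging (phase φ = 0.0°).

PF = 1 (lagging, φ = 0.0°)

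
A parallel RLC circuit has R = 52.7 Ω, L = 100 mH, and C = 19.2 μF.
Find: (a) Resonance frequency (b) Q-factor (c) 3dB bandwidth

Step 1 — Resonance: ω₀ = 1/√(LC) = 1/√(0.1·1.92e-05) = 721.7 rad/s.
Step 2 — f₀ = ω₀/(2π) = 114.9 Hz.
Step 3 — Parallel Q: Q = R/(ω₀L) = 52.7/(721.7·0.1) = 0.7302.
Step 4 — Bandwidth: Δω = ω₀/Q = 988.3 rad/s; BW = Δω/(2π) = 157.3 Hz.

(a) f₀ = 114.9 Hz  (b) Q = 0.7302  (c) BW = 157.3 Hz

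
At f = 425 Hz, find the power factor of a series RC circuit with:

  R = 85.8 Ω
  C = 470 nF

Step 1 — Angular frequency: ω = 2π·f = 2π·425 = 2670 rad/s.
Step 2 — Component impedances:
  R: Z = R = 85.8 Ω
  C: Z = 1/(jωC) = -j/(ω·C) = 0 - j796.8 Ω
Step 3 — Series combination: Z_total = R + C = 85.8 - j796.8 Ω = 801.4∠-83.9° Ω.
Step 4 — Power factor: PF = cos(φ) = Re(Z)/|Z| = 85.8/801.4 = 0.1071.
Step 5 — Type: Im(Z) = -796.8 ⇒ leading (phase φ = -83.9°).

PF = 0.1071 (leading, φ = -83.9°)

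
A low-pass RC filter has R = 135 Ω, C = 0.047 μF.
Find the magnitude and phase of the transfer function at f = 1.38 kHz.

Step 1 — Angular frequency: ω = 2π·1380 = 8671 rad/s.
Step 2 — Transfer function: H(jω) = 1/(1 + jωRC).
Step 3 — Denominator: 1 + jωRC = 1 + j·8671·135·4.7e-08 = 1 + j0.05502.
Step 4 — H = 0.997 - j0.05485.
Step 5 — Magnitude: |H| = 0.9985 (-0.0 dB); phase: φ = -3.1°.

|H| = 0.9985 (-0.0 dB), φ = -3.1°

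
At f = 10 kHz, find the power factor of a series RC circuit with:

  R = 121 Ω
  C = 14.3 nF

Step 1 — Angular frequency: ω = 2π·f = 2π·1e+04 = 6.283e+04 rad/s.
Step 2 — Component impedances:
  R: Z = R = 121 Ω
  C: Z = 1/(jωC) = -j/(ω·C) = 0 - j1113 Ω
Step 3 — Series combination: Z_total = R + C = 121 - j1113 Ω = 1120∠-83.8° Ω.
Step 4 — Power factor: PF = cos(φ) = Re(Z)/|Z| = 121/1119.5 = 0.1081.
Step 5 — Type: Im(Z) = -1113 ⇒ leading (phase φ = -83.8°).

PF = 0.1081 (leading, φ = -83.8°)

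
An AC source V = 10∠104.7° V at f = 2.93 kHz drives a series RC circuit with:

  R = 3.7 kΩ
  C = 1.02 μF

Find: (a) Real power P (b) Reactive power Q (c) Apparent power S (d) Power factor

Step 1 — Angular frequency: ω = 2π·f = 2π·2930 = 1.841e+04 rad/s.
Step 2 — Component impedances:
  R: Z = R = 3700 Ω
  C: Z = 1/(jωC) = -j/(ω·C) = 0 - j53.25 Ω
Step 3 — Series combination: Z_total = R + C = 3700 - j53.25 Ω = 3700∠-0.8° Ω.
Step 4 — Source phasor: V = 10∠104.7° V = -2.538 + j9.673 V.
Step 5 — Current: I = V / Z = -0.0007233 + j0.002604 A = 0.002702∠105.5° A.
Step 6 — Complex power: S = V·I* = 0.02702 - j0.0003889 VA.
Step 7 — Real power: P = Re(S) = 0.02702 W.
Step 8 — Reactive power: Q = Im(S) = -0.0003889 VAR.
Step 9 — Apparent power: |S| = 0.02702 VA.
Step 10 — Power factor: PF = P/|S| = 0.9999 (leading).

(a) P = 0.02702 W  (b) Q = -0.0003889 VAR  (c) S = 0.02702 VA  (d) PF = 0.9999 (leading)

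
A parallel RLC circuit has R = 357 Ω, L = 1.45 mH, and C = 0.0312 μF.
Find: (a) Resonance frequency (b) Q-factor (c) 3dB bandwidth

Step 1 — Resonance: ω₀ = 1/√(LC) = 1/√(0.00145·3.12e-08) = 1.487e+05 rad/s.
Step 2 — f₀ = ω₀/(2π) = 2.366e+04 Hz.
Step 3 — Parallel Q: Q = R/(ω₀L) = 357/(1.487e+05·0.00145) = 1.656.
Step 4 — Bandwidth: Δω = ω₀/Q = 8.978e+04 rad/s; BW = Δω/(2π) = 1.429e+04 Hz.

(a) f₀ = 2.366e+04 Hz  (b) Q = 1.656  (c) BW = 1.429e+04 Hz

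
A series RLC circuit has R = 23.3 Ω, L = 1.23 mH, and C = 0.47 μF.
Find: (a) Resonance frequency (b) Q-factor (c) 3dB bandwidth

Step 1 — Resonance: ω₀ = 1/√(LC) = 1/√(0.00123·4.7e-07) = 4.159e+04 rad/s.
Step 2 — f₀ = ω₀/(2π) = 6619 Hz.
Step 3 — Series Q: Q = ω₀L/R = 4.159e+04·0.00123/23.3 = 2.196.
Step 4 — Bandwidth: Δω = ω₀/Q = 1.894e+04 rad/s; BW = Δω/(2π) = 3015 Hz.

(a) f₀ = 6619 Hz  (b) Q = 2.196  (c) BW = 3015 Hz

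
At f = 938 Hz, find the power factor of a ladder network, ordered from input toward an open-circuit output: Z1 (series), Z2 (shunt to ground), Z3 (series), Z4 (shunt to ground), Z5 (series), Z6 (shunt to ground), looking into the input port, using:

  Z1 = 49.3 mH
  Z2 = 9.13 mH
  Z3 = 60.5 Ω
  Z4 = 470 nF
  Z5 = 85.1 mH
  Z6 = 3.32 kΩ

Step 1 — Angular frequency: ω = 2π·f = 2π·938 = 5894 rad/s.
Step 2 — Component impedances:
  Z1: Z = jωL = j·5894·0.0493 = 0 + j290.6 Ω
  Z2: Z = jωL = j·5894·0.00913 = 0 + j53.81 Ω
  Z3: Z = R = 60.5 Ω
  Z4: Z = 1/(jωC) = -j/(ω·C) = 0 - j361 Ω
  Z5: Z = jωL = j·5894·0.0851 = 0 + j501.5 Ω
  Z6: Z = R = 3320 Ω
Step 3 — Ladder network (open output): work backward from the far end, alternating series and parallel combinations. Z_in = 2.74 + j352.9 Ω = 352.9∠89.6° Ω.
Step 4 — Power factor: PF = cos(φ) = Re(Z)/|Z| = 2.74018/352.865 = 0.007766.
Step 5 — Type: Im(Z) = 352.9 ⇒ lagging (phase φ = 89.6°).

PF = 0.007766 (lagging, φ = 89.6°)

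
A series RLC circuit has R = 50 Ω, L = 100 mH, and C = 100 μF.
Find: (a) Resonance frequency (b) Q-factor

Step 1 — Resonance condition Im(Z)=0 gives ω₀ = 1/√(LC).
Step 2 — ω₀ = 1/√(0.1·0.0001) = 316.2 rad/s.
Step 3 — f₀ = ω₀/(2π) = 50.33 Hz.
Step 4 — Series Q: Q = ω₀L/R = 316.2·0.1/50 = 0.6325.

(a) f₀ = 50.33 Hz  (b) Q = 0.6325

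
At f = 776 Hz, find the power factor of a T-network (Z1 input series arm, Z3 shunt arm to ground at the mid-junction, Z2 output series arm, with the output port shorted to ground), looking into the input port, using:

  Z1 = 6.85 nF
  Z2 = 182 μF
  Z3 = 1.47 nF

Step 1 — Angular frequency: ω = 2π·f = 2π·776 = 4876 rad/s.
Step 2 — Component impedances:
  Z1: Z = 1/(jωC) = -j/(ω·C) = 0 - j2.994e+04 Ω
  Z2: Z = 1/(jωC) = -j/(ω·C) = 0 - j1.127 Ω
  Z3: Z = 1/(jωC) = -j/(ω·C) = 0 - j1.395e+05 Ω
Step 3 — With the output port shorted to ground, the output series arm Z2 runs from the junction to ground; the shunt arm Z3 also runs from the junction to ground. They appear in parallel: Z3 || Z2 = 0 - j1.127 Ω.
Step 4 — Series with input arm Z1: Z_in = Z1 + (Z3 || Z2) = 0 - j2.994e+04 Ω = 2.994e+04∠-90.0° Ω.
Step 5 — Power factor: PF = cos(φ) = Re(Z)/|Z| = 0/2.994e+04 = 0.
Step 6 — Type: Im(Z) = -2.994e+04 ⇒ leading (phase φ = -90.0°).

PF = 0 (leading, φ = -90.0°)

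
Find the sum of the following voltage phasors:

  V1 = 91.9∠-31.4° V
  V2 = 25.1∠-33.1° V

Step 1 — Convert each phasor to rectangular form:
  V1 = 91.9·(cos(-31.4°) + j·sin(-31.4°)) = 78.44 - j47.88 V
  V2 = 25.1·(cos(-33.1°) + j·sin(-33.1°)) = 21.03 - j13.71 V
Step 2 — Sum components: V_total = 99.47 - j61.59 V.
Step 3 — Convert to polar: |V_total| = 117 V, ∠V_total = -31.8°.

V_total = 117∠-31.8° V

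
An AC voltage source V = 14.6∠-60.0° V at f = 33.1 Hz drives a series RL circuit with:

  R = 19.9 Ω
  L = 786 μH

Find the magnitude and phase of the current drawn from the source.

Step 1 — Angular frequency: ω = 2π·f = 2π·33.1 = 208 rad/s.
Step 2 — Component impedances:
  R: Z = R = 19.9 Ω
  L: Z = jωL = j·208·0.000786 = 0 + j0.1635 Ω
Step 3 — Series combination: Z_total = R + L = 19.9 + j0.1635 Ω = 19.9∠0.5° Ω.
Step 4 — Source phasor: V = 14.6∠-60.0° V = 7.3 - j12.64 V.
Step 5 — Ohm's law: I = V / Z_total = (7.3 - j12.64) / (19.9 + j0.1635) = 0.3616 - j0.6383 A.
Step 6 — Convert to polar: |I| = 0.7336 A, ∠I = -60.5°.

I = 0.7336∠-60.5° A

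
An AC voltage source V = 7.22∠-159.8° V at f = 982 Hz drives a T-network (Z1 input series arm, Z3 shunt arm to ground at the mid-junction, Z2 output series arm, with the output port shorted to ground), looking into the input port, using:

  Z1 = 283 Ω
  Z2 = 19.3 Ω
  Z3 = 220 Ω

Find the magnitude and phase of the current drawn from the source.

Step 1 — Angular frequency: ω = 2π·f = 2π·982 = 6170 rad/s.
Step 2 — Component impedances:
  Z1: Z = R = 283 Ω
  Z2: Z = R = 19.3 Ω
  Z3: Z = R = 220 Ω
Step 3 — With the output port shorted to ground, the output series arm Z2 runs from the junction to ground; the shunt arm Z3 also runs from the junction to ground. They appear in parallel: Z3 || Z2 = 17.74 Ω.
Step 4 — Series with input arm Z1: Z_in = Z1 + (Z3 || Z2) = 300.7 Ω = 300.7∠0.0° Ω.
Step 5 — Source phasor: V = 7.22∠-159.8° V = -6.776 - j2.493 V.
Step 6 — Ohm's law: I = V / Z_total = (-6.776 - j2.493) / (300.7) = -0.02253 - j0.00829 A.
Step 7 — Convert to polar: |I| = 0.02401 A, ∠I = -159.8°.

I = 0.02401∠-159.8° A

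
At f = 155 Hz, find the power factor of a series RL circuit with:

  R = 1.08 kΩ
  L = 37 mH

Step 1 — Angular frequency: ω = 2π·f = 2π·155 = 973.9 rad/s.
Step 2 — Component impedances:
  R: Z = R = 1080 Ω
  L: Z = jωL = j·973.9·0.037 = 0 + j36.03 Ω
Step 3 — Series combination: Z_total = R + L = 1080 + j36.03 Ω = 1081∠1.9° Ω.
Step 4 — Power factor: PF = cos(φ) = Re(Z)/|Z| = 1080/1080.6 = 0.9994.
Step 5 — Type: Im(Z) = 36.03 ⇒ lagging (phase φ = 1.9°).

PF = 0.9994 (lagging, φ = 1.9°)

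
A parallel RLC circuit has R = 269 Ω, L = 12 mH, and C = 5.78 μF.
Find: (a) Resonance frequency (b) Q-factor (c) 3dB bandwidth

Step 1 — Resonance: ω₀ = 1/√(LC) = 1/√(0.012·5.78e-06) = 3797 rad/s.
Step 2 — f₀ = ω₀/(2π) = 604.3 Hz.
Step 3 — Parallel Q: Q = R/(ω₀L) = 269/(3797·0.012) = 5.904.
Step 4 — Bandwidth: Δω = ω₀/Q = 643.2 rad/s; BW = Δω/(2π) = 102.4 Hz.

(a) f₀ = 604.3 Hz  (b) Q = 5.904  (c) BW = 102.4 Hz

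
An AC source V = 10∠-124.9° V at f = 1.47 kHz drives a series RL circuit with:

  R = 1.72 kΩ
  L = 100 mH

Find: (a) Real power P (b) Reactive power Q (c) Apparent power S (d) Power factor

Step 1 — Angular frequency: ω = 2π·f = 2π·1470 = 9236 rad/s.
Step 2 — Component impedances:
  R: Z = R = 1720 Ω
  L: Z = jωL = j·9236·0.1 = 0 + j923.6 Ω
Step 3 — Series combination: Z_total = R + L = 1720 + j923.6 Ω = 1952∠28.2° Ω.
Step 4 — Source phasor: V = 10∠-124.9° V = -5.721 - j8.202 V.
Step 5 — Current: I = V / Z = -0.004569 - j0.002315 A = 0.005122∠-153.1° A.
Step 6 — Complex power: S = V·I* = 0.04513 + j0.02423 VA.
Step 7 — Real power: P = Re(S) = 0.04513 W.
Step 8 — Reactive power: Q = Im(S) = 0.02423 VAR.
Step 9 — Apparent power: |S| = 0.05122 VA.
Step 10 — Power factor: PF = P/|S| = 0.881 (lagging).

(a) P = 0.04513 W  (b) Q = 0.02423 VAR  (c) S = 0.05122 VA  (d) PF = 0.881 (lagging)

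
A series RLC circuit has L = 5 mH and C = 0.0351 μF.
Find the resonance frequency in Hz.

Step 1 — Resonance condition Im(Z)=0 gives ω₀ = 1/√(LC).
Step 2 — ω₀ = 1/√(0.005·3.51e-08) = 7.549e+04 rad/s.
Step 3 — f₀ = ω₀/(2π) = 1.201e+04 Hz.

f₀ = 1.201e+04 Hz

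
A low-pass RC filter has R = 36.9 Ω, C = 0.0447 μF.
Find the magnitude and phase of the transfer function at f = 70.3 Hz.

Step 1 — Angular frequency: ω = 2π·70.3 = 441.7 rad/s.
Step 2 — Transfer function: H(jω) = 1/(1 + jωRC).
Step 3 — Denominator: 1 + jωRC = 1 + j·441.7·36.9·4.47e-08 = 1 + j0.0007286.
Step 4 — H = 1 - j0.0007286.
Step 5 — Magnitude: |H| = 1 (-0.0 dB); phase: φ = -0.0°.

|H| = 1 (-0.0 dB), φ = -0.0°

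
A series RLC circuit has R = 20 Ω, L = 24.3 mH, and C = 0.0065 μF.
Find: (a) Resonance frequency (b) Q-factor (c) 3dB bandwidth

Step 1 — Resonance condition Im(Z)=0 gives ω₀ = 1/√(LC).
Step 2 — ω₀ = 1/√(0.0243·6.5e-09) = 7.957e+04 rad/s.
Step 3 — f₀ = ω₀/(2π) = 1.266e+04 Hz.
Step 4 — Series Q: Q = ω₀L/R = 7.957e+04·0.0243/20 = 96.68.
Step 5 — 3dB bandwidth: Δω = ω₀/Q = 823 rad/s; BW = Δω/(2π) = 131 Hz.

(a) f₀ = 1.266e+04 Hz  (b) Q = 96.68  (c) BW = 131 Hz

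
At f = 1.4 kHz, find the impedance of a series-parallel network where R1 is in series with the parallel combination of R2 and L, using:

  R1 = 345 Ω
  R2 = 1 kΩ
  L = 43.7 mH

Step 1 — Angular frequency: ω = 2π·f = 2π·1400 = 8796 rad/s.
Step 2 — Component impedances:
  R1: Z = R = 345 Ω
  R2: Z = R = 1000 Ω
  L: Z = jωL = j·8796·0.0437 = 0 + j384.4 Ω
Step 3 — Parallel branch: R2 || L = 1/(1/R2 + 1/L) = 128.7 + j334.9 Ω.
Step 4 — Series with R1: Z_total = R1 + (R2 || L) = 473.7 + j334.9 Ω = 580.2∠35.3° Ω.

Z = 473.7 + j334.9 Ω = 580.2∠35.3° Ω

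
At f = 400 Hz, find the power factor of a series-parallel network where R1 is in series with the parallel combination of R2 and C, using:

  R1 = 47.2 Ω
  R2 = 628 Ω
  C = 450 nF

Step 1 — Angular frequency: ω = 2π·f = 2π·400 = 2513 rad/s.
Step 2 — Component impedances:
  R1: Z = R = 47.2 Ω
  R2: Z = R = 628 Ω
  C: Z = 1/(jωC) = -j/(ω·C) = 0 - j884.2 Ω
Step 3 — Parallel branch: R2 || C = 1/(1/R2 + 1/C) = 417.4 - j296.5 Ω.
Step 4 — Series with R1: Z_total = R1 + (R2 || C) = 464.6 - j296.5 Ω = 551.2∠-32.5° Ω.
Step 5 — Power factor: PF = cos(φ) = Re(Z)/|Z| = 464.63/551.16 = 0.843.
Step 6 — Type: Im(Z) = -296.5 ⇒ leading (phase φ = -32.5°).

PF = 0.843 (leading, φ = -32.5°)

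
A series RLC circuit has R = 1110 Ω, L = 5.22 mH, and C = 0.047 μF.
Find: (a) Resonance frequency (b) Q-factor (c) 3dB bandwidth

Step 1 — Resonance condition Im(Z)=0 gives ω₀ = 1/√(LC).
Step 2 — ω₀ = 1/√(0.00522·4.7e-08) = 6.384e+04 rad/s.
Step 3 — f₀ = ω₀/(2π) = 1.016e+04 Hz.
Step 4 — Series Q: Q = ω₀L/R = 6.384e+04·0.00522/1110 = 0.3002.
Step 5 — 3dB bandwidth: Δω = ω₀/Q = 2.126e+05 rad/s; BW = Δω/(2π) = 3.384e+04 Hz.

(a) f₀ = 1.016e+04 Hz  (b) Q = 0.3002  (c) BW = 3.384e+04 Hz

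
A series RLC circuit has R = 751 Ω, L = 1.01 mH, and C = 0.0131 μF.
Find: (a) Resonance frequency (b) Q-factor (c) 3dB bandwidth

Step 1 — Resonance: ω₀ = 1/√(LC) = 1/√(0.00101·1.31e-08) = 2.749e+05 rad/s.
Step 2 — f₀ = ω₀/(2π) = 4.375e+04 Hz.
Step 3 — Series Q: Q = ω₀L/R = 2.749e+05·0.00101/751 = 0.3697.
Step 4 — Bandwidth: Δω = ω₀/Q = 7.436e+05 rad/s; BW = Δω/(2π) = 1.183e+05 Hz.

(a) f₀ = 4.375e+04 Hz  (b) Q = 0.3697  (c) BW = 1.183e+05 Hz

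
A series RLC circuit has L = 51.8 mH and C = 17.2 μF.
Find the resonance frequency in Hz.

Step 1 — Resonance condition Im(Z)=0 gives ω₀ = 1/√(LC).
Step 2 — ω₀ = 1/√(0.0518·1.72e-05) = 1059 rad/s.
Step 3 — f₀ = ω₀/(2π) = 168.6 Hz.

f₀ = 168.6 Hz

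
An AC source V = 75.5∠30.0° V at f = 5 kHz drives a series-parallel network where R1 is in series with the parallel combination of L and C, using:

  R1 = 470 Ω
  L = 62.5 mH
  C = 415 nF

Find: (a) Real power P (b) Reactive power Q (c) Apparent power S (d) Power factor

Step 1 — Angular frequency: ω = 2π·f = 2π·5000 = 3.142e+04 rad/s.
Step 2 — Component impedances:
  R1: Z = R = 470 Ω
  L: Z = jωL = j·3.142e+04·0.0625 = 0 + j1963 Ω
  C: Z = 1/(jωC) = -j/(ω·C) = 0 - j76.7 Ω
Step 3 — Parallel branch: L || C = 1/(1/L + 1/C) = 0 - j79.82 Ω.
Step 4 — Series with R1: Z_total = R1 + (L || C) = 470 - j79.82 Ω = 476.7∠-9.6° Ω.
Step 5 — Source phasor: V = 75.5∠30.0° V = 65.38 + j37.75 V.
Step 6 — Current: I = V / Z = 0.122 + j0.101 A = 0.1584∠39.6° A.
Step 7 — Complex power: S = V·I* = 11.79 - j2.002 VA.
Step 8 — Real power: P = Re(S) = 11.79 W.
Step 9 — Reactive power: Q = Im(S) = -2.002 VAR.
Step 10 — Apparent power: |S| = 11.96 VA.
Step 11 — Power factor: PF = P/|S| = 0.9859 (leading).

(a) P = 11.79 W  (b) Q = -2.002 VAR  (c) S = 11.96 VA  (d) PF = 0.9859 (leading)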